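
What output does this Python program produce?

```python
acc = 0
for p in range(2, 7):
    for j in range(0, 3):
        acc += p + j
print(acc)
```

75

p=2,j=0: acc = 0+2 = 2
p=2,j=1: acc = 2+3 = 5
p=2,j=2: acc = 5+4 = 9
p=3,j=0: acc = 9+3 = 12
p=3,j=1: acc = 12+4 = 16
p=3,j=2: acc = 16+5 = 21
p=4,j=0: acc = 21+4 = 25
p=4,j=1: acc = 25+5 = 30
p=4,j=2: acc = 30+6 = 36
p=5,j=0: acc = 36+5 = 41
p=5,j=1: acc = 41+6 = 47
p=5,j=2: acc = 47+7 = 54
p=6,j=0: acc = 54+6 = 60
p=6,j=1: acc = 60+7 = 67
p=6,j=2: acc = 67+8 = 75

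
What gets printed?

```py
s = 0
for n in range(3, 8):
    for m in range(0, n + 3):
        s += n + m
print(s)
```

355

n=3,m=0: s = 0+3 = 3
n=3,m=1: s = 3+4 = 7
n=3,m=2: s = 7+5 = 12
n=3,m=3: s = 12+6 = 18
n=3,m=4: s = 18+7 = 25
n=3,m=5: s = 25+8 = 33
n=4,m=0: s = 33+4 = 37
n=4,m=1: s = 37+5 = 42
n=4,m=2: s = 42+6 = 48
n=4,m=3: s = 48+7 = 55
n=4,m=4: s = 55+8 = 63
n=4,m=5: s = 63+9 = 72
n=4,m=6: s = 72+10 = 82
n=5,m=0: s = 82+5 = 87
n=5,m=1: s = 87+6 = 93
n=5,m=2: s = 93+7 = 100
n=5,m=3: s = 100+8 = 108
n=5,m=4: s = 108+9 = 117
n=5,m=5: s = 117+10 = 127
n=5,m=6: s = 127+11 = 138
n=5,m=7: s = 138+12 = 150
n=6,m=0: s = 150+6 = 156
n=6,m=1: s = 156+7 = 163
n=6,m=2: s = 163+8 = 171
n=6,m=3: s = 171+9 = 180
n=6,m=4: s = 180+10 = 190
n=6,m=5: s = 190+11 = 201
n=6,m=6: s = 201+12 = 213
n=6,m=7: s = 213+13 = 226
n=6,m=8: s = 226+14 = 240
n=7,m=0: s = 240+7 = 247
n=7,m=1: s = 247+8 = 255
n=7,m=2: s = 255+9 = 264
n=7,m=3: s = 264+10 = 274
n=7,m=4: s = 274+11 = 285
n=7,m=5: s = 285+12 = 297
n=7,m=6: s = 297+13 = 310
n=7,m=7: s = 310+14 = 324
n=7,m=8: s = 324+15 = 339
n=7,m=9: s = 339+16 = 355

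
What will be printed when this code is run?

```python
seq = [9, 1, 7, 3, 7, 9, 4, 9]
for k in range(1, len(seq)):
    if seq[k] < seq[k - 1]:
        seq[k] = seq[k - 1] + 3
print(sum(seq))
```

156

k=1: 1<9, seq[1] = 9+3 = 12 → [9, 12, 7, 3, 7, 9, 4, 9]
k=2: 7<12, seq[2] = 12+3 = 15 → [9, 12, 15, 3, 7, 9, 4, 9]
k=3: 3<15, seq[3] = 15+3 = 18 → [9, 12, 15, 18, 7, 9, 4, 9]
k=4: 7<18, seq[4] = 18+3 = 21 → [9, 12, 15, 18, 21, 9, 4, 9]
k=5: 9<21, seq[5] = 21+3 = 24 → [9, 12, 15, 18, 21, 24, 4, 9]
k=6: 4<24, seq[6] = 24+3 = 27 → [9, 12, 15, 18, 21, 24, 27, 9]
k=7: 9<27, seq[7] = 27+3 = 30 → [9, 12, 15, 18, 21, 24, 27, 30]
sum = 156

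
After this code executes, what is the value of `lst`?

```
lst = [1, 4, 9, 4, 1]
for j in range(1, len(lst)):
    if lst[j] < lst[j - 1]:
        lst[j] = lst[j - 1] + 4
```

j=1: 4>=1, unchanged → [1, 4, 9, 4, 1]
j=2: 9>=4, unchanged → [1, 4, 9, 4, 1]
j=3: 4<9, lst[3] = 9+4 = 13 → [1, 4, 9, 13, 1]
j=4: 1<13, lst[4] = 13+4 = 17 → [1, 4, 9, 13, 17]

[1, 4, 9, 13, 17]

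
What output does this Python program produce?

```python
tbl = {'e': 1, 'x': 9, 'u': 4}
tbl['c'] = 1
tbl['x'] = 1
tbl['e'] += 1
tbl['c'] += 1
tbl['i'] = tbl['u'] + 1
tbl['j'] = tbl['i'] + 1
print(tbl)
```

{'e': 2, 'x': 1, 'u': 4, 'c': 2, 'i': 5, 'j': 6}

tbl['c'] = 1 → {'e': 1, 'x': 9, 'u': 4, 'c': 1}
tbl['x'] = 1 → {'e': 1, 'x': 1, 'u': 4, 'c': 1}
tbl['e'] = 1+1 = 2 → {'e': 2, 'x': 1, 'u': 4, 'c': 1}
tbl['c'] = 1+1 = 2 → {'e': 2, 'x': 1, 'u': 4, 'c': 2}
tbl['i'] = tbl['u']+1 = 5 → {'e': 2, 'x': 1, 'u': 4, 'c': 2, 'i': 5}
tbl['j'] = tbl['i']+1 = 6 → {'e': 2, 'x': 1, 'u': 4, 'c': 2, 'i': 5, 'j': 6}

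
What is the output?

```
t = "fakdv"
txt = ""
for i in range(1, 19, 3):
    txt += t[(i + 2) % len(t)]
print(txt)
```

davkfd

i=1: add t[3]='d' → 'd'
i=4: add t[1]='a' → 'da'
i=7: add t[4]='v' → 'dav'
i=10: add t[2]='k' → 'davk'
i=13: add t[0]='f' → 'davkf'
i=16: add t[3]='d' → 'davkfd'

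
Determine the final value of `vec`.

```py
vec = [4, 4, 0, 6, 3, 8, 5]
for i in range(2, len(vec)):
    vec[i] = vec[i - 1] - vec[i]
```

[4, 4, 4, -2, -5, -13, -18]

i=2: vec[2] = 4-0 = 4 → [4, 4, 4, 6, 3, 8, 5]
i=3: vec[3] = 4-6 = -2 → [4, 4, 4, -2, 3, 8, 5]
i=4: vec[4] = (-2)-3 = -5 → [4, 4, 4, -2, -5, 8, 5]
i=5: vec[5] = (-5)-8 = -13 → [4, 4, 4, -2, -5, -13, 5]
i=6: vec[6] = (-13)-5 = -18 → [4, 4, 4, -2, -5, -13, -18]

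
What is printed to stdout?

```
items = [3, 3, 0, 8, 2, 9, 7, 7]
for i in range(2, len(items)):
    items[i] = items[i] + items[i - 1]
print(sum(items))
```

i=2: items[2] = 0+3 = 3 → [3, 3, 3, 8, 2, 9, 7, 7]
i=3: items[3] = 8+3 = 11 → [3, 3, 3, 11, 2, 9, 7, 7]
i=4: items[4] = 2+11 = 13 → [3, 3, 3, 11, 13, 9, 7, 7]
i=5: items[5] = 9+13 = 22 → [3, 3, 3, 11, 13, 22, 7, 7]
i=6: items[6] = 7+22 = 29 → [3, 3, 3, 11, 13, 22, 29, 7]
i=7: items[7] = 7+29 = 36 → [3, 3, 3, 11, 13, 22, 29, 36]
sum = 120

120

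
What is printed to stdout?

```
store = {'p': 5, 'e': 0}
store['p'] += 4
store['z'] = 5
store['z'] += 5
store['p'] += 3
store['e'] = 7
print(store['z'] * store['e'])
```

store['p'] = 5+4 = 9 → {'p': 9, 'e': 0}
store['z'] = 5 → {'p': 9, 'e': 0, 'z': 5}
store['z'] = 5+5 = 10 → {'p': 9, 'e': 0, 'z': 10}
store['p'] = 9+3 = 12 → {'p': 12, 'e': 0, 'z': 10}
store['e'] = 7 → {'p': 12, 'e': 7, 'z': 10}
store['z']*store['e'] = 10*7 = 70

70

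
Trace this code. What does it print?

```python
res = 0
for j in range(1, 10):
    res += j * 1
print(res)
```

j=1: res = 0+1*1 = 1
j=2: res = 1+2*1 = 3
j=3: res = 3+3*1 = 6
j=4: res = 6+4*1 = 10
j=5: res = 10+5*1 = 15
j=6: res = 15+6*1 = 21
j=7: res = 21+7*1 = 28
j=8: res = 28+8*1 = 36
j=9: res = 36+9*1 = 45

45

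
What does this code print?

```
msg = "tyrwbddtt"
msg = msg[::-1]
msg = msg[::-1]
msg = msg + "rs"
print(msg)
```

tyrwbddttrs

reverse → 'ttddbwryt'
reverse → 'tyrwbddtt'
+ 'rs' → 'tyrwbddttrs'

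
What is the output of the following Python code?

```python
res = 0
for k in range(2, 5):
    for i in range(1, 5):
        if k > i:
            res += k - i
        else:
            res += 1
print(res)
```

16

k=2,i=1: 2>1, res = 0+1 = 1
k=2,i=2: not 2>2, res = 1+1 = 2
k=2,i=3: not 2>3, res = 2+1 = 3
k=2,i=4: not 2>4, res = 3+1 = 4
k=3,i=1: 3>1, res = 4+2 = 6
k=3,i=2: 3>2, res = 6+1 = 7
k=3,i=3: not 3>3, res = 7+1 = 8
k=3,i=4: not 3>4, res = 8+1 = 9
k=4,i=1: 4>1, res = 9+3 = 12
k=4,i=2: 4>2, res = 12+2 = 14
k=4,i=3: 4>3, res = 14+1 = 15
k=4,i=4: not 4>4, res = 15+1 = 16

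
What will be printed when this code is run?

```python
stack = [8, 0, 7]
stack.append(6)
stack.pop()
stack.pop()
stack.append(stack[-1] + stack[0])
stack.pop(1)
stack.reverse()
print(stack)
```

append 6 → [8, 0, 7, 6]
pop() removes 6 → [8, 0, 7]
pop() removes 7 → [8, 0]
append stack[-1]+stack[0] = 0+8 = 8 → [8, 0, 8]
pop(1) removes 0 → [8, 8]
reverse → [8, 8]

[8, 8]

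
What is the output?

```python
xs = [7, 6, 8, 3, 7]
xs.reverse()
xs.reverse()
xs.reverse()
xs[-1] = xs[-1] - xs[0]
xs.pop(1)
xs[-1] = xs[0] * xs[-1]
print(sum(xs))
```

reverse → [7, 3, 8, 6, 7]
reverse → [7, 6, 8, 3, 7]
reverse → [7, 3, 8, 6, 7]
xs[-1] = xs[-1]-xs[0] = 7-7 = 0 → [7, 3, 8, 6, 0]
pop(1) removes 3 → [7, 8, 6, 0]
xs[-1] = xs[0]*xs[-1] = 7*0 = 0 → [7, 8, 6, 0]
sum = 21

21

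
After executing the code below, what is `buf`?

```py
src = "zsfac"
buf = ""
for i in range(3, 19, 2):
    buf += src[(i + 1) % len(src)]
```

i=3: add src[4]='c' → 'c'
i=5: add src[1]='s' → 'cs'
i=7: add src[3]='a' → 'csa'
i=9: add src[0]='z' → 'csaz'
i=11: add src[2]='f' → 'csazf'
i=13: add src[4]='c' → 'csazfc'
i=15: add src[1]='s' → 'csazfcs'
i=17: add src[3]='a' → 'csazfcsa'

'csazfcsa'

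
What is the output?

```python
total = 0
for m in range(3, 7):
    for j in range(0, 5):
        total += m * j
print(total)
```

180

m=3,j=0: total = 0+0 = 0
m=3,j=1: total = 0+3 = 3
m=3,j=2: total = 3+6 = 9
m=3,j=3: total = 9+9 = 18
m=3,j=4: total = 18+12 = 30
m=4,j=0: total = 30+0 = 30
m=4,j=1: total = 30+4 = 34
m=4,j=2: total = 34+8 = 42
m=4,j=3: total = 42+12 = 54
m=4,j=4: total = 54+16 = 70
m=5,j=0: total = 70+0 = 70
m=5,j=1: total = 70+5 = 75
m=5,j=2: total = 75+10 = 85
m=5,j=3: total = 85+15 = 100
m=5,j=4: total = 100+20 = 120
m=6,j=0: total = 120+0 = 120
m=6,j=1: total = 120+6 = 126
m=6,j=2: total = 126+12 = 138
m=6,j=3: total = 138+18 = 156
m=6,j=4: total = 156+24 = 180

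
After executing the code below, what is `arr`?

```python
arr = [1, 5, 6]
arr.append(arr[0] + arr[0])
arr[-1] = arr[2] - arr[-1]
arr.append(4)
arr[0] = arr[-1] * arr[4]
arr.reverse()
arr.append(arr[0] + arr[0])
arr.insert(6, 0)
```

append arr[0]+arr[0] = 1+1 = 2 → [1, 5, 6, 2]
arr[-1] = arr[2]-arr[-1] = 6-2 = 4 → [1, 5, 6, 4]
append 4 → [1, 5, 6, 4, 4]
arr[0] = arr[-1]*arr[4] = 4*4 = 16 → [16, 5, 6, 4, 4]
reverse → [4, 4, 6, 5, 16]
append arr[0]+arr[0] = 4+4 = 8 → [4, 4, 6, 5, 16, 8]
insert 0 at 6 → [4, 4, 6, 5, 16, 8, 0]

[4, 4, 6, 5, 16, 8, 0]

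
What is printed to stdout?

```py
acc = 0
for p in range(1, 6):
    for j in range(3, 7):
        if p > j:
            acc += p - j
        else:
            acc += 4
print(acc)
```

72

p=1,j=3: not 1>3, acc = 0+4 = 4
p=1,j=4: not 1>4, acc = 4+4 = 8
p=1,j=5: not 1>5, acc = 8+4 = 12
p=1,j=6: not 1>6, acc = 12+4 = 16
p=2,j=3: not 2>3, acc = 16+4 = 20
p=2,j=4: not 2>4, acc = 20+4 = 24
p=2,j=5: not 2>5, acc = 24+4 = 28
p=2,j=6: not 2>6, acc = 28+4 = 32
p=3,j=3: not 3>3, acc = 32+4 = 36
p=3,j=4: not 3>4, acc = 36+4 = 40
p=3,j=5: not 3>5, acc = 40+4 = 44
p=3,j=6: not 3>6, acc = 44+4 = 48
p=4,j=3: 4>3, acc = 48+1 = 49
p=4,j=4: not 4>4, acc = 49+4 = 53
p=4,j=5: not 4>5, acc = 53+4 = 57
p=4,j=6: not 4>6, acc = 57+4 = 61
p=5,j=3: 5>3, acc = 61+2 = 63
p=5,j=4: 5>4, acc = 63+1 = 64
p=5,j=5: not 5>5, acc = 64+4 = 68
p=5,j=6: not 5>6, acc = 68+4 = 72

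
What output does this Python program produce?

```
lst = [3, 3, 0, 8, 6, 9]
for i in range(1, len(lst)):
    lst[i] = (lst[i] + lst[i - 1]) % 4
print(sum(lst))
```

i=1: lst[1] = (3+3)%4 = 2 → [3, 2, 0, 8, 6, 9]
i=2: lst[2] = (0+2)%4 = 2 → [3, 2, 2, 8, 6, 9]
i=3: lst[3] = (8+2)%4 = 2 → [3, 2, 2, 2, 6, 9]
i=4: lst[4] = (6+2)%4 = 0 → [3, 2, 2, 2, 0, 9]
i=5: lst[5] = (9+0)%4 = 1 → [3, 2, 2, 2, 0, 1]
sum = 10

10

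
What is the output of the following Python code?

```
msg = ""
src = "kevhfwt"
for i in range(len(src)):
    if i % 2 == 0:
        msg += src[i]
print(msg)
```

i=0: add 'k' → 'k'
i=1: skip
i=2: add 'v' → 'kv'
i=3: skip
i=4: add 'f' → 'kvf'
i=5: skip
i=6: add 't' → 'kvft'

kvft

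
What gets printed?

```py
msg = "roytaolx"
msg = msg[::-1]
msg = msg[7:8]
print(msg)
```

r

reverse → 'xloatyor'
slice [7:8] → 'r'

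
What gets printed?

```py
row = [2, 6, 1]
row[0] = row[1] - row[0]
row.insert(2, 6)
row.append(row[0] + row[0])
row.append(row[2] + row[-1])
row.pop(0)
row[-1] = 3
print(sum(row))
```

24

row[0] = row[1]-row[0] = 6-2 = 4 → [4, 6, 1]
insert 6 at 2 → [4, 6, 6, 1]
append row[0]+row[0] = 4+4 = 8 → [4, 6, 6, 1, 8]
append row[2]+row[-1] = 6+8 = 14 → [4, 6, 6, 1, 8, 14]
pop(0) removes 4 → [6, 6, 1, 8, 14]
row[-1] = 3 → [6, 6, 1, 8, 3]
sum = 24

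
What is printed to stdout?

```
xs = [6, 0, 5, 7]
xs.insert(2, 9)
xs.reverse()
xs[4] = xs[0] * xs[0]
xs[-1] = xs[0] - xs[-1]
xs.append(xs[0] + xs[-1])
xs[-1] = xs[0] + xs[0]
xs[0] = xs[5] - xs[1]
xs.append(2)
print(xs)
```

insert 9 at 2 → [6, 0, 9, 5, 7]
reverse → [7, 5, 9, 0, 6]
xs[4] = xs[0]*xs[0] = 7*7 = 49 → [7, 5, 9, 0, 49]
xs[-1] = xs[0]-xs[-1] = 7-49 = -42 → [7, 5, 9, 0, -42]
append xs[0]+xs[-1] = 7+(-42) = -35 → [7, 5, 9, 0, -42, -35]
xs[-1] = xs[0]+xs[0] = 7+7 = 14 → [7, 5, 9, 0, -42, 14]
xs[0] = xs[5]-xs[1] = 14-5 = 9 → [9, 5, 9, 0, -42, 14]
append 2 → [9, 5, 9, 0, -42, 14, 2]

[9, 5, 9, 0, -42, 14, 2]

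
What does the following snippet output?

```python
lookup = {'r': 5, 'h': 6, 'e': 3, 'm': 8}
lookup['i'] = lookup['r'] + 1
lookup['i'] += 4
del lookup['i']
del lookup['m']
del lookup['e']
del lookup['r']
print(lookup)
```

lookup['i'] = lookup['r']+1 = 6 → {'r': 5, 'h': 6, 'e': 3, 'm': 8, 'i': 6}
lookup['i'] = 6+4 = 10 → {'r': 5, 'h': 6, 'e': 3, 'm': 8, 'i': 10}
del 'i' → {'r': 5, 'h': 6, 'e': 3, 'm': 8}
del 'm' → {'r': 5, 'h': 6, 'e': 3}
del 'e' → {'r': 5, 'h': 6}
del 'r' → {'h': 6}

{'h': 6}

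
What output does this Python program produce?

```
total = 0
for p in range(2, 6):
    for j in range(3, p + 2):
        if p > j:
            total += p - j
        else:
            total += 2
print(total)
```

18

p=2,j=3: not 2>3, total = 0+2 = 2
p=3,j=3: not 3>3, total = 2+2 = 4
p=3,j=4: not 3>4, total = 4+2 = 6
p=4,j=3: 4>3, total = 6+1 = 7
p=4,j=4: not 4>4, total = 7+2 = 9
p=4,j=5: not 4>5, total = 9+2 = 11
p=5,j=3: 5>3, total = 11+2 = 13
p=5,j=4: 5>4, total = 13+1 = 14
p=5,j=5: not 5>5, total = 14+2 = 16
p=5,j=6: not 5>6, total = 16+2 = 18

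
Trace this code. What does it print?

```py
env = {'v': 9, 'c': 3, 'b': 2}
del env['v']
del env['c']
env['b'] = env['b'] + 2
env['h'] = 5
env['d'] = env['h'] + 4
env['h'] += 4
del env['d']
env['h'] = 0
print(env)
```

del 'v' → {'c': 3, 'b': 2}
del 'c' → {'b': 2}
env['b'] = env['b']+2 = 4 → {'b': 4}
env['h'] = 5 → {'b': 4, 'h': 5}
env['d'] = env['h']+4 = 9 → {'b': 4, 'h': 5, 'd': 9}
env['h'] = 5+4 = 9 → {'b': 4, 'h': 9, 'd': 9}
del 'd' → {'b': 4, 'h': 9}
env['h'] = 0 → {'b': 4, 'h': 0}

{'b': 4, 'h': 0}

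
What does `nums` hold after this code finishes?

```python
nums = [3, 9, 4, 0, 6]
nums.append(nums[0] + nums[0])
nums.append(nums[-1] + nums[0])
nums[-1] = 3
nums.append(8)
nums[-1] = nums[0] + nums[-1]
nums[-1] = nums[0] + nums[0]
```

append nums[0]+nums[0] = 3+3 = 6 → [3, 9, 4, 0, 6, 6]
append nums[-1]+nums[0] = 6+3 = 9 → [3, 9, 4, 0, 6, 6, 9]
nums[-1] = 3 → [3, 9, 4, 0, 6, 6, 3]
append 8 → [3, 9, 4, 0, 6, 6, 3, 8]
nums[-1] = nums[0]+nums[-1] = 3+8 = 11 → [3, 9, 4, 0, 6, 6, 3, 11]
nums[-1] = nums[0]+nums[0] = 3+3 = 6 → [3, 9, 4, 0, 6, 6, 3, 6]

[3, 9, 4, 0, 6, 6, 3, 6]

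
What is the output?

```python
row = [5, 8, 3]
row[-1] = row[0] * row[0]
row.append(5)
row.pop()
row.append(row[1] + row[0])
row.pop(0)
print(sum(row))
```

46

row[-1] = row[0]*row[0] = 5*5 = 25 → [5, 8, 25]
append 5 → [5, 8, 25, 5]
pop() removes 5 → [5, 8, 25]
append row[1]+row[0] = 8+5 = 13 → [5, 8, 25, 13]
pop(0) removes 5 → [8, 25, 13]
sum = 46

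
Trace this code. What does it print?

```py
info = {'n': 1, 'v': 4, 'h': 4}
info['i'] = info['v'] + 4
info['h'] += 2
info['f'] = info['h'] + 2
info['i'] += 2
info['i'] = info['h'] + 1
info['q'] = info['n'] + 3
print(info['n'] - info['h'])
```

info['i'] = info['v']+4 = 8 → {'n': 1, 'v': 4, 'h': 4, 'i': 8}
info['h'] = 4+2 = 6 → {'n': 1, 'v': 4, 'h': 6, 'i': 8}
info['f'] = info['h']+2 = 8 → {'n': 1, 'v': 4, 'h': 6, 'i': 8, 'f': 8}
info['i'] = 8+2 = 10 → {'n': 1, 'v': 4, 'h': 6, 'i': 10, 'f': 8}
info['i'] = info['h']+1 = 7 → {'n': 1, 'v': 4, 'h': 6, 'i': 7, 'f': 8}
info['q'] = info['n']+3 = 4 → {'n': 1, 'v': 4, 'h': 6, 'i': 7, 'f': 8, 'q': 4}
info['n']-info['h'] = 1-6 = -5

-5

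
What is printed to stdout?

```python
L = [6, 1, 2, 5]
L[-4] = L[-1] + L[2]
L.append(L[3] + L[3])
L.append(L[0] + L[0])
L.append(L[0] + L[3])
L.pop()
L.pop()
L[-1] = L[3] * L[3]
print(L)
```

L[-4] = L[-1]+L[2] = 5+2 = 7 → [7, 1, 2, 5]
append L[3]+L[3] = 5+5 = 10 → [7, 1, 2, 5, 10]
append L[0]+L[0] = 7+7 = 14 → [7, 1, 2, 5, 10, 14]
append L[0]+L[3] = 7+5 = 12 → [7, 1, 2, 5, 10, 14, 12]
pop() removes 12 → [7, 1, 2, 5, 10, 14]
pop() removes 14 → [7, 1, 2, 5, 10]
L[-1] = L[3]*L[3] = 5*5 = 25 → [7, 1, 2, 5, 25]

[7, 1, 2, 5, 25]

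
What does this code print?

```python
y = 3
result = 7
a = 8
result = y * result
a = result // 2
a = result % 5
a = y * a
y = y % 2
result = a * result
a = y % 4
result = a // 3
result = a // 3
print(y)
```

1

result = 3*7 = 21
a = 21//2 = 10
a = 21%5 = 1
a = 3*1 = 3
y = 3%2 = 1
result = 3*21 = 63
a = 1%4 = 1
result = 1//3 = 0
result = 1//3 = 0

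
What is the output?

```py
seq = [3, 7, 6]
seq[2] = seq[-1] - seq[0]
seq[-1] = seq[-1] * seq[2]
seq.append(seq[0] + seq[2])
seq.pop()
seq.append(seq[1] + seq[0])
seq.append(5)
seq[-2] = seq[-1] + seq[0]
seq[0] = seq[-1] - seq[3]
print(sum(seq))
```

seq[2] = seq[-1]-seq[0] = 6-3 = 3 → [3, 7, 3]
seq[-1] = seq[-1]*seq[2] = 3*3 = 9 → [3, 7, 9]
append seq[0]+seq[2] = 3+9 = 12 → [3, 7, 9, 12]
pop() removes 12 → [3, 7, 9]
append seq[1]+seq[0] = 7+3 = 10 → [3, 7, 9, 10]
append 5 → [3, 7, 9, 10, 5]
seq[-2] = seq[-1]+seq[0] = 5+3 = 8 → [3, 7, 9, 8, 5]
seq[0] = seq[-1]-seq[3] = 5-8 = -3 → [-3, 7, 9, 8, 5]
sum = 26

26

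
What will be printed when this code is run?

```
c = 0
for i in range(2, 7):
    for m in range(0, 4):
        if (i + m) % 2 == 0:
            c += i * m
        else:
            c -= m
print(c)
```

i=2,m=0: even sum, c = 0+0 = 0
i=2,m=1: odd sum, c = 0-1 = -1
i=2,m=2: even sum, c = (-1)+4 = 3
i=2,m=3: odd sum, c = 3-3 = 0
i=3,m=0: odd sum, c = 0-0 = 0
i=3,m=1: even sum, c = 0+3 = 3
i=3,m=2: odd sum, c = 3-2 = 1
i=3,m=3: even sum, c = 1+9 = 10
i=4,m=0: even sum, c = 10+0 = 10
i=4,m=1: odd sum, c = 10-1 = 9
i=4,m=2: even sum, c = 9+8 = 17
i=4,m=3: odd sum, c = 17-3 = 14
i=5,m=0: odd sum, c = 14-0 = 14
i=5,m=1: even sum, c = 14+5 = 19
i=5,m=2: odd sum, c = 19-2 = 17
i=5,m=3: even sum, c = 17+15 = 32
i=6,m=0: even sum, c = 32+0 = 32
i=6,m=1: odd sum, c = 32-1 = 31
i=6,m=2: even sum, c = 31+12 = 43
i=6,m=3: odd sum, c = 43-3 = 40

40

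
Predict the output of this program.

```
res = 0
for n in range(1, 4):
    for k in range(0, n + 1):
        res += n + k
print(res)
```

30

n=1,k=0: res = 0+1 = 1
n=1,k=1: res = 1+2 = 3
n=2,k=0: res = 3+2 = 5
n=2,k=1: res = 5+3 = 8
n=2,k=2: res = 8+4 = 12
n=3,k=0: res = 12+3 = 15
n=3,k=1: res = 15+4 = 19
n=3,k=2: res = 19+5 = 24
n=3,k=3: res = 24+6 = 30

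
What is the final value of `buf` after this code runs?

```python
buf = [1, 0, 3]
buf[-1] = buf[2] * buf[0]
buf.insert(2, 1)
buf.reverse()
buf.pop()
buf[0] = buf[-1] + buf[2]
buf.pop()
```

[0, 1]

buf[-1] = buf[2]*buf[0] = 3*1 = 3 → [1, 0, 3]
insert 1 at 2 → [1, 0, 1, 3]
reverse → [3, 1, 0, 1]
pop() removes 1 → [3, 1, 0]
buf[0] = buf[-1]+buf[2] = 0+0 = 0 → [0, 1, 0]
pop() removes 0 → [0, 1]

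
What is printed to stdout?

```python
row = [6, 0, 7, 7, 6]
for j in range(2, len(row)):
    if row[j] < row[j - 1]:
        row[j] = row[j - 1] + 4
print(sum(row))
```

31

j=2: 7>=0, unchanged → [6, 0, 7, 7, 6]
j=3: 7>=7, unchanged → [6, 0, 7, 7, 6]
j=4: 6<7, row[4] = 7+4 = 11 → [6, 0, 7, 7, 11]
sum = 31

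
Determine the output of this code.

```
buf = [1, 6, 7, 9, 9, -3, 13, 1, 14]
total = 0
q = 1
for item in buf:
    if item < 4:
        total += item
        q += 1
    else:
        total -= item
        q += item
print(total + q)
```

3

item=1: <4, total = 0+1 = 1; q=2
item=6: not <4, total = 1-6 = -5; q=8
item=7: not <4, total = (-5)-7 = -12; q=15
item=9: not <4, total = (-12)-9 = -21; q=24
item=9: not <4, total = (-21)-9 = -30; q=33
item=-3: <4, total = (-30)+(-3) = -33; q=34
item=13: not <4, total = (-33)-13 = -46; q=47
item=1: <4, total = (-46)+1 = -45; q=48
item=14: not <4, total = (-45)-14 = -59; q=62
total+q = (-59)+62 = 3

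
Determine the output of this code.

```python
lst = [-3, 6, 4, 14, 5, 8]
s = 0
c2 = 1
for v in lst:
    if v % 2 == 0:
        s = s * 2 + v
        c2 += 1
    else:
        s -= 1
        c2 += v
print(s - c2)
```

75

v=-3: not even, s = 0-1 = -1; c2=-2
v=6: even, s = (-1)*2+6 = 4; c2=-1
v=4: even, s = 4*2+4 = 12; c2=0
v=14: even, s = 12*2+14 = 38; c2=1
v=5: not even, s = 38-1 = 37; c2=6
v=8: even, s = 37*2+8 = 82; c2=7
s-c2 = 82-7 = 75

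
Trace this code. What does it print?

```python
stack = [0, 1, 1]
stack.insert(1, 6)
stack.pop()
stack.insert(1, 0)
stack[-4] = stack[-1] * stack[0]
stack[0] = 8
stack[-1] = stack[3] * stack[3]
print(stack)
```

insert 6 at 1 → [0, 6, 1, 1]
pop() removes 1 → [0, 6, 1]
insert 0 at 1 → [0, 0, 6, 1]
stack[-4] = stack[-1]*stack[0] = 1*0 = 0 → [0, 0, 6, 1]
stack[0] = 8 → [8, 0, 6, 1]
stack[-1] = stack[3]*stack[3] = 1*1 = 1 → [8, 0, 6, 1]

[8, 0, 6, 1]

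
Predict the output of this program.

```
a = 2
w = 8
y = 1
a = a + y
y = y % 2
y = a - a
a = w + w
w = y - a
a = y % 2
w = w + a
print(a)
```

a = 2+1 = 3
y = 1%2 = 1
y = 3-3 = 0
a = 8+8 = 16
w = 0-16 = -16
a = 0%2 = 0
w = (-16)+0 = -16

0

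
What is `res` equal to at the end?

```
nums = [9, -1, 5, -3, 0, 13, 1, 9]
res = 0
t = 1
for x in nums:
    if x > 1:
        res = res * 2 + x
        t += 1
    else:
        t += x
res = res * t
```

x=9: >1, res = 0*2+9 = 9; t=2
x=-1: not >1; t=1
x=5: >1, res = 9*2+5 = 23; t=2
x=-3: not >1; t=-1
x=0: not >1; t=-1
x=13: >1, res = 23*2+13 = 59; t=0
x=1: not >1; t=1
x=9: >1, res = 59*2+9 = 127; t=2
res*t = 127*2 = 254

254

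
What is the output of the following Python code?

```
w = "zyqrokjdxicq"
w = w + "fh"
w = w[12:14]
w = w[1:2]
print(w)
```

+ 'fh' → 'zyqrokjdxicqfh'
slice [12:14] → 'fh'
slice [1:2] → 'h'

h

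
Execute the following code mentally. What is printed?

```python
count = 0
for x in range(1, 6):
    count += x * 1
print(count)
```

x=1: count = 0+1*1 = 1
x=2: count = 1+2*1 = 3
x=3: count = 3+3*1 = 6
x=4: count = 6+4*1 = 10
x=5: count = 10+5*1 = 15

15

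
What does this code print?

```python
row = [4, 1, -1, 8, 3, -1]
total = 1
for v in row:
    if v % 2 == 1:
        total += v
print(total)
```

3

v=4: not odd
v=1: odd, total = 1+1 = 2
v=-1: odd, total = 2+(-1) = 1
v=8: not odd
v=3: odd, total = 1+3 = 4
v=-1: odd, total = 4+(-1) = 3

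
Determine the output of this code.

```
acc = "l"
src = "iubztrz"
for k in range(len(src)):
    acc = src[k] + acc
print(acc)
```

zrtzbuil

k=0: prepend 'i' → 'il'
k=1: prepend 'u' → 'uil'
k=2: prepend 'b' → 'buil'
k=3: prepend 'z' → 'zbuil'
k=4: prepend 't' → 'tzbuil'
k=5: prepend 'r' → 'rtzbuil'
k=6: prepend 'z' → 'zrtzbuil'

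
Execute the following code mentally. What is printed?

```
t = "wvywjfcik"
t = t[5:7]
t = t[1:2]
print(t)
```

slice [5:7] → 'fc'
slice [1:2] → 'c'

c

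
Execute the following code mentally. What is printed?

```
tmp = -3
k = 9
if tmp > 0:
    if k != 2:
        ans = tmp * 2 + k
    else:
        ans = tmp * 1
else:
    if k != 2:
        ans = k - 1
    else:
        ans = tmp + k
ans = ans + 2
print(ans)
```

10

tmp=-3, k=9
tmp > 0 is False; k != 2 is True
→ ans = k - 1 = 8
ans = 8+2 = 10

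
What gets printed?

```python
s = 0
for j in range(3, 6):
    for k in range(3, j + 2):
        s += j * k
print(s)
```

j=3,k=3: s = 0+9 = 9
j=3,k=4: s = 9+12 = 21
j=4,k=3: s = 21+12 = 33
j=4,k=4: s = 33+16 = 49
j=4,k=5: s = 49+20 = 69
j=5,k=3: s = 69+15 = 84
j=5,k=4: s = 84+20 = 104
j=5,k=5: s = 104+25 = 129
j=5,k=6: s = 129+30 = 159

159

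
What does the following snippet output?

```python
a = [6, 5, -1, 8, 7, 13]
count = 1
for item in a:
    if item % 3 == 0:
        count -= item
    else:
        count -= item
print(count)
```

-37

item=6: %3==0, count = 1-6 = -5
item=5: not %3==0, count = (-5)-5 = -10
item=-1: not %3==0, count = (-10)-(-1) = -9
item=8: not %3==0, count = (-9)-8 = -17
item=7: not %3==0, count = (-17)-7 = -24
item=13: not %3==0, count = (-24)-13 = -37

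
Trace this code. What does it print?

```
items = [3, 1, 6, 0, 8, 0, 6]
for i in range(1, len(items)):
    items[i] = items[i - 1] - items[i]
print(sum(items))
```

-45

i=1: items[1] = 3-1 = 2 → [3, 2, 6, 0, 8, 0, 6]
i=2: items[2] = 2-6 = -4 → [3, 2, -4, 0, 8, 0, 6]
i=3: items[3] = (-4)-0 = -4 → [3, 2, -4, -4, 8, 0, 6]
i=4: items[4] = (-4)-8 = -12 → [3, 2, -4, -4, -12, 0, 6]
i=5: items[5] = (-12)-0 = -12 → [3, 2, -4, -4, -12, -12, 6]
i=6: items[6] = (-12)-6 = -18 → [3, 2, -4, -4, -12, -12, -18]
sum = -45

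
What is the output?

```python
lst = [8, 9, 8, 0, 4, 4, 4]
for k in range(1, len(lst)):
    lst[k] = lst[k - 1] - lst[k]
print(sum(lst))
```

k=1: lst[1] = 8-9 = -1 → [8, -1, 8, 0, 4, 4, 4]
k=2: lst[2] = (-1)-8 = -9 → [8, -1, -9, 0, 4, 4, 4]
k=3: lst[3] = (-9)-0 = -9 → [8, -1, -9, -9, 4, 4, 4]
k=4: lst[4] = (-9)-4 = -13 → [8, -1, -9, -9, -13, 4, 4]
k=5: lst[5] = (-13)-4 = -17 → [8, -1, -9, -9, -13, -17, 4]
k=6: lst[6] = (-17)-4 = -21 → [8, -1, -9, -9, -13, -17, -21]
sum = -62

-62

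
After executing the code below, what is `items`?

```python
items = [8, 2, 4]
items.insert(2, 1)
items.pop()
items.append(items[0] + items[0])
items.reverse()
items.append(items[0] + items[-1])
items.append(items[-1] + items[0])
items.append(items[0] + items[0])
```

insert 1 at 2 → [8, 2, 1, 4]
pop() removes 4 → [8, 2, 1]
append items[0]+items[0] = 8+8 = 16 → [8, 2, 1, 16]
reverse → [16, 1, 2, 8]
append items[0]+items[-1] = 16+8 = 24 → [16, 1, 2, 8, 24]
append items[-1]+items[0] = 24+16 = 40 → [16, 1, 2, 8, 24, 40]
append items[0]+items[0] = 16+16 = 32 → [16, 1, 2, 8, 24, 40, 32]

[16, 1, 2, 8, 24, 40, 32]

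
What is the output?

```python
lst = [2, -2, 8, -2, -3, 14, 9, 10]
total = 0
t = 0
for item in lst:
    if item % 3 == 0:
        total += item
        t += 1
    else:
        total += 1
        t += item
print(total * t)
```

384

item=2: not %3==0, total = 0+1 = 1; t=2
item=-2: not %3==0, total = 1+1 = 2; t=0
item=8: not %3==0, total = 2+1 = 3; t=8
item=-2: not %3==0, total = 3+1 = 4; t=6
item=-3: %3==0, total = 4+(-3) = 1; t=7
item=14: not %3==0, total = 1+1 = 2; t=21
item=9: %3==0, total = 2+9 = 11; t=22
item=10: not %3==0, total = 11+1 = 12; t=32
total*t = 12*32 = 384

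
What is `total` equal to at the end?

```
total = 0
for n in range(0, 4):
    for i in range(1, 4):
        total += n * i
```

n=0,i=1: total = 0+0 = 0
n=0,i=2: total = 0+0 = 0
n=0,i=3: total = 0+0 = 0
n=1,i=1: total = 0+1 = 1
n=1,i=2: total = 1+2 = 3
n=1,i=3: total = 3+3 = 6
n=2,i=1: total = 6+2 = 8
n=2,i=2: total = 8+4 = 12
n=2,i=3: total = 12+6 = 18
n=3,i=1: total = 18+3 = 21
n=3,i=2: total = 21+6 = 27
n=3,i=3: total = 27+9 = 36

36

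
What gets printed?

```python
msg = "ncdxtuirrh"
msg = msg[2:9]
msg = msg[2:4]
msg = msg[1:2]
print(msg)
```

u

slice [2:9] → 'dxtuirr'
slice [2:4] → 'tu'
slice [1:2] → 'u'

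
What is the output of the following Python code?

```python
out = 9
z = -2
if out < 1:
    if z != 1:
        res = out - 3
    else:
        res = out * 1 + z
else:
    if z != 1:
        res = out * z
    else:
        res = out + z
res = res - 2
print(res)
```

-20

out=9, z=-2
out < 1 is False; z != 1 is True
→ res = out * z = -18
res = (-18)-2 = -20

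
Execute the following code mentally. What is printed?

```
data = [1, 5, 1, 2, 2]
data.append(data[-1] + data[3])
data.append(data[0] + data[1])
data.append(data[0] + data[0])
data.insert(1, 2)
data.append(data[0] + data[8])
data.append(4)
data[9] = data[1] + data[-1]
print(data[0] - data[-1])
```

-3

append data[-1]+data[3] = 2+2 = 4 → [1, 5, 1, 2, 2, 4]
append data[0]+data[1] = 1+5 = 6 → [1, 5, 1, 2, 2, 4, 6]
append data[0]+data[0] = 1+1 = 2 → [1, 5, 1, 2, 2, 4, 6, 2]
insert 2 at 1 → [1, 2, 5, 1, 2, 2, 4, 6, 2]
append data[0]+data[8] = 1+2 = 3 → [1, 2, 5, 1, 2, 2, 4, 6, 2, 3]
append 4 → [1, 2, 5, 1, 2, 2, 4, 6, 2, 3, 4]
data[9] = data[1]+data[-1] = 2+4 = 6 → [1, 2, 5, 1, 2, 2, 4, 6, 2, 6, 4]
data[0]-data[-1] = 1-4 = -3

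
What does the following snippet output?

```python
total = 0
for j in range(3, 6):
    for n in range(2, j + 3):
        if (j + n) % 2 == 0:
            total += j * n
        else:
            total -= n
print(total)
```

121

j=3,n=2: odd sum, total = 0-2 = -2
j=3,n=3: even sum, total = (-2)+9 = 7
j=3,n=4: odd sum, total = 7-4 = 3
j=3,n=5: even sum, total = 3+15 = 18
j=4,n=2: even sum, total = 18+8 = 26
j=4,n=3: odd sum, total = 26-3 = 23
j=4,n=4: even sum, total = 23+16 = 39
j=4,n=5: odd sum, total = 39-5 = 34
j=4,n=6: even sum, total = 34+24 = 58
j=5,n=2: odd sum, total = 58-2 = 56
j=5,n=3: even sum, total = 56+15 = 71
j=5,n=4: odd sum, total = 71-4 = 67
j=5,n=5: even sum, total = 67+25 = 92
j=5,n=6: odd sum, total = 92-6 = 86
j=5,n=7: even sum, total = 86+35 = 121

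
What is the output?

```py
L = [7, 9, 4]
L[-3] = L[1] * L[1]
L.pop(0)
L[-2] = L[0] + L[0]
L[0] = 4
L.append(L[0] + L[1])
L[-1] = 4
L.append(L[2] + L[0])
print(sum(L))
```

20

L[-3] = L[1]*L[1] = 9*9 = 81 → [81, 9, 4]
pop(0) removes 81 → [9, 4]
L[-2] = L[0]+L[0] = 9+9 = 18 → [18, 4]
L[0] = 4 → [4, 4]
append L[0]+L[1] = 4+4 = 8 → [4, 4, 8]
L[-1] = 4 → [4, 4, 4]
append L[2]+L[0] = 4+4 = 8 → [4, 4, 4, 8]
sum = 20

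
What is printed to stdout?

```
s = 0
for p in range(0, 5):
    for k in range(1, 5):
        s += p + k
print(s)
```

p=0,k=1: s = 0+1 = 1
p=0,k=2: s = 1+2 = 3
p=0,k=3: s = 3+3 = 6
p=0,k=4: s = 6+4 = 10
p=1,k=1: s = 10+2 = 12
p=1,k=2: s = 12+3 = 15
p=1,k=3: s = 15+4 = 19
p=1,k=4: s = 19+5 = 24
p=2,k=1: s = 24+3 = 27
p=2,k=2: s = 27+4 = 31
p=2,k=3: s = 31+5 = 36
p=2,k=4: s = 36+6 = 42
p=3,k=1: s = 42+4 = 46
p=3,k=2: s = 46+5 = 51
p=3,k=3: s = 51+6 = 57
p=3,k=4: s = 57+7 = 64
p=4,k=1: s = 64+5 = 69
p=4,k=2: s = 69+6 = 75
p=4,k=3: s = 75+7 = 82
p=4,k=4: s = 82+8 = 90

90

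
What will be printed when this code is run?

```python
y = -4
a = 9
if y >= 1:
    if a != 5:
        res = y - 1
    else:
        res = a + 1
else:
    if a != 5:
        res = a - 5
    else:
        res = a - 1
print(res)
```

y=-4, a=9
y >= 1 is False; a != 5 is True
→ res = a - 5 = 4

4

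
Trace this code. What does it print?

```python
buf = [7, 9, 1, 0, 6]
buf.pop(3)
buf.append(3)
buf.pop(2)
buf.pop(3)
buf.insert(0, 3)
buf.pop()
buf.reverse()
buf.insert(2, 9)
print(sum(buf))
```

pop(3) removes 0 → [7, 9, 1, 6]
append 3 → [7, 9, 1, 6, 3]
pop(2) removes 1 → [7, 9, 6, 3]
pop(3) removes 3 → [7, 9, 6]
insert 3 at 0 → [3, 7, 9, 6]
pop() removes 6 → [3, 7, 9]
reverse → [9, 7, 3]
insert 9 at 2 → [9, 7, 9, 3]
sum = 28

28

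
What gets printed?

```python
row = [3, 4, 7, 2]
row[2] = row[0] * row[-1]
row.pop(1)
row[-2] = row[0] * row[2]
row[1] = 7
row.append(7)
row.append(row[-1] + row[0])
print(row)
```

row[2] = row[0]*row[-1] = 3*2 = 6 → [3, 4, 6, 2]
pop(1) removes 4 → [3, 6, 2]
row[-2] = row[0]*row[2] = 3*2 = 6 → [3, 6, 2]
row[1] = 7 → [3, 7, 2]
append 7 → [3, 7, 2, 7]
append row[-1]+row[0] = 7+3 = 10 → [3, 7, 2, 7, 10]

[3, 7, 2, 7, 10]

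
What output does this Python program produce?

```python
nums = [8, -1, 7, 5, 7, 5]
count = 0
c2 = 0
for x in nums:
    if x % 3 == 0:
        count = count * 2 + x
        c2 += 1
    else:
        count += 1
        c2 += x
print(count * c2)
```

x=8: not %3==0, count = 0+1 = 1; c2=8
x=-1: not %3==0, count = 1+1 = 2; c2=7
x=7: not %3==0, count = 2+1 = 3; c2=14
x=5: not %3==0, count = 3+1 = 4; c2=19
x=7: not %3==0, count = 4+1 = 5; c2=26
x=5: not %3==0, count = 5+1 = 6; c2=31
count*c2 = 6*31 = 186

186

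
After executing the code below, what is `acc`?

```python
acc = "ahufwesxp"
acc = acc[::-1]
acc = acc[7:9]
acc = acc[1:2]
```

reverse → 'pxsewfuha'
slice [7:9] → 'ha'
slice [1:2] → 'a'

'a'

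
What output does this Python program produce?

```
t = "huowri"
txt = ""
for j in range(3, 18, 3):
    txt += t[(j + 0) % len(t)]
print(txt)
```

whwhw

j=3: add t[3]='w' → 'w'
j=6: add t[0]='h' → 'wh'
j=9: add t[3]='w' → 'whw'
j=12: add t[0]='h' → 'whwh'
j=15: add t[3]='w' → 'whwhw'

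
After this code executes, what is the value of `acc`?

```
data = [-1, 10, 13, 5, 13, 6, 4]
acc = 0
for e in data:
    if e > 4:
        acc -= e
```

e=-1: not >4
e=10: >4, acc = 0-10 = -10
e=13: >4, acc = (-10)-13 = -23
e=5: >4, acc = (-23)-5 = -28
e=13: >4, acc = (-28)-13 = -41
e=6: >4, acc = (-41)-6 = -47
e=4: not >4

-47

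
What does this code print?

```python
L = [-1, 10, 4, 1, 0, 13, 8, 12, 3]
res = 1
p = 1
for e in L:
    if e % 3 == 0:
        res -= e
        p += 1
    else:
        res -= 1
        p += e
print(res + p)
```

e=-1: not %3==0, res = 1-1 = 0; p=0
e=10: not %3==0, res = 0-1 = -1; p=10
e=4: not %3==0, res = (-1)-1 = -2; p=14
e=1: not %3==0, res = (-2)-1 = -3; p=15
e=0: %3==0, res = (-3)-0 = -3; p=16
e=13: not %3==0, res = (-3)-1 = -4; p=29
e=8: not %3==0, res = (-4)-1 = -5; p=37
e=12: %3==0, res = (-5)-12 = -17; p=38
e=3: %3==0, res = (-17)-3 = -20; p=39
res+p = (-20)+39 = 19

19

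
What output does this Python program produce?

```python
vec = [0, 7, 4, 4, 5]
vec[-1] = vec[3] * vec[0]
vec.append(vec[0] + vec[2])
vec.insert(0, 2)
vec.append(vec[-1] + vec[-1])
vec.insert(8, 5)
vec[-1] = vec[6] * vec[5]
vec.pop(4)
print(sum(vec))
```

25

vec[-1] = vec[3]*vec[0] = 4*0 = 0 → [0, 7, 4, 4, 0]
append vec[0]+vec[2] = 0+4 = 4 → [0, 7, 4, 4, 0, 4]
insert 2 at 0 → [2, 0, 7, 4, 4, 0, 4]
append vec[-1]+vec[-1] = 4+4 = 8 → [2, 0, 7, 4, 4, 0, 4, 8]
insert 5 at 8 → [2, 0, 7, 4, 4, 0, 4, 8, 5]
vec[-1] = vec[6]*vec[5] = 4*0 = 0 → [2, 0, 7, 4, 4, 0, 4, 8, 0]
pop(4) removes 4 → [2, 0, 7, 4, 0, 4, 8, 0]
sum = 25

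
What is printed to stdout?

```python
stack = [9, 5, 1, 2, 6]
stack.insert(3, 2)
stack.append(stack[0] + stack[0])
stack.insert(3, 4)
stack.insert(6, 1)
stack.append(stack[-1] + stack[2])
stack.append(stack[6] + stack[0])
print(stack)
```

insert 2 at 3 → [9, 5, 1, 2, 2, 6]
append stack[0]+stack[0] = 9+9 = 18 → [9, 5, 1, 2, 2, 6, 18]
insert 4 at 3 → [9, 5, 1, 4, 2, 2, 6, 18]
insert 1 at 6 → [9, 5, 1, 4, 2, 2, 1, 6, 18]
append stack[-1]+stack[2] = 18+1 = 19 → [9, 5, 1, 4, 2, 2, 1, 6, 18, 19]
append stack[6]+stack[0] = 1+9 = 10 → [9, 5, 1, 4, 2, 2, 1, 6, 18, 19, 10]

[9, 5, 1, 4, 2, 2, 1, 6, 18, 19, 10]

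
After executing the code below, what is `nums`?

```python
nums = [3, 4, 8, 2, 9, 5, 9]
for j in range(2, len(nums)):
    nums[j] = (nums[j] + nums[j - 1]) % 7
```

j=2: nums[2] = (8+4)%7 = 5 → [3, 4, 5, 2, 9, 5, 9]
j=3: nums[3] = (2+5)%7 = 0 → [3, 4, 5, 0, 9, 5, 9]
j=4: nums[4] = (9+0)%7 = 2 → [3, 4, 5, 0, 2, 5, 9]
j=5: nums[5] = (5+2)%7 = 0 → [3, 4, 5, 0, 2, 0, 9]
j=6: nums[6] = (9+0)%7 = 2 → [3, 4, 5, 0, 2, 0, 2]

[3, 4, 5, 0, 2, 0, 2]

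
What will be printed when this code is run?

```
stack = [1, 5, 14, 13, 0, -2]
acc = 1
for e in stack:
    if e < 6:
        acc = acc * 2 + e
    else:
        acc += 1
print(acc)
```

e=1: <6, acc = 1*2+1 = 3
e=5: <6, acc = 3*2+5 = 11
e=14: not <6, acc = 11+1 = 12
e=13: not <6, acc = 12+1 = 13
e=0: <6, acc = 13*2+0 = 26
e=-2: <6, acc = 26*2+(-2) = 50

50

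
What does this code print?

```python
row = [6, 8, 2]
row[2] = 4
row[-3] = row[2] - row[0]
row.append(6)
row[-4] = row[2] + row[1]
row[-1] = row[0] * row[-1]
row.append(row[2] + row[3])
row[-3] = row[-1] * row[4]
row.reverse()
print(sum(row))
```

row[2] = 4 → [6, 8, 4]
row[-3] = row[2]-row[0] = 4-6 = -2 → [-2, 8, 4]
append 6 → [-2, 8, 4, 6]
row[-4] = row[2]+row[1] = 4+8 = 12 → [12, 8, 4, 6]
row[-1] = row[0]*row[-1] = 12*6 = 72 → [12, 8, 4, 72]
append row[2]+row[3] = 4+72 = 76 → [12, 8, 4, 72, 76]
row[-3] = row[-1]*row[4] = 76*76 = 5776 → [12, 8, 5776, 72, 76]
reverse → [76, 72, 5776, 8, 12]
sum = 5944

5944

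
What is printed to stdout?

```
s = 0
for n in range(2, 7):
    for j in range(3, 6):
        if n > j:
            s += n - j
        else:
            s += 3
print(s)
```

n=2,j=3: not 2>3, s = 0+3 = 3
n=2,j=4: not 2>4, s = 3+3 = 6
n=2,j=5: not 2>5, s = 6+3 = 9
n=3,j=3: not 3>3, s = 9+3 = 12
n=3,j=4: not 3>4, s = 12+3 = 15
n=3,j=5: not 3>5, s = 15+3 = 18
n=4,j=3: 4>3, s = 18+1 = 19
n=4,j=4: not 4>4, s = 19+3 = 22
n=4,j=5: not 4>5, s = 22+3 = 25
n=5,j=3: 5>3, s = 25+2 = 27
n=5,j=4: 5>4, s = 27+1 = 28
n=5,j=5: not 5>5, s = 28+3 = 31
n=6,j=3: 6>3, s = 31+3 = 34
n=6,j=4: 6>4, s = 34+2 = 36
n=6,j=5: 6>5, s = 36+1 = 37

37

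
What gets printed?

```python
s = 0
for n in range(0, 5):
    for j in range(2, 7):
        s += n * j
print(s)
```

n=0,j=2: s = 0+0 = 0
n=0,j=3: s = 0+0 = 0
n=0,j=4: s = 0+0 = 0
n=0,j=5: s = 0+0 = 0
n=0,j=6: s = 0+0 = 0
n=1,j=2: s = 0+2 = 2
n=1,j=3: s = 2+3 = 5
n=1,j=4: s = 5+4 = 9
n=1,j=5: s = 9+5 = 14
n=1,j=6: s = 14+6 = 20
n=2,j=2: s = 20+4 = 24
n=2,j=3: s = 24+6 = 30
n=2,j=4: s = 30+8 = 38
n=2,j=5: s = 38+10 = 48
n=2,j=6: s = 48+12 = 60
n=3,j=2: s = 60+6 = 66
n=3,j=3: s = 66+9 = 75
n=3,j=4: s = 75+12 = 87
n=3,j=5: s = 87+15 = 102
n=3,j=6: s = 102+18 = 120
n=4,j=2: s = 120+8 = 128
n=4,j=3: s = 128+12 = 140
n=4,j=4: s = 140+16 = 156
n=4,j=5: s = 156+20 = 176
n=4,j=6: s = 176+24 = 200

200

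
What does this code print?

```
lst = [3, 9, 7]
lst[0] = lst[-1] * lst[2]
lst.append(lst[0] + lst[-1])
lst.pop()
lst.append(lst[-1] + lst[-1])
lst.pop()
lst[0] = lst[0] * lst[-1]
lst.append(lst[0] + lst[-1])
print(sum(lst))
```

709

lst[0] = lst[-1]*lst[2] = 7*7 = 49 → [49, 9, 7]
append lst[0]+lst[-1] = 49+7 = 56 → [49, 9, 7, 56]
pop() removes 56 → [49, 9, 7]
append lst[-1]+lst[-1] = 7+7 = 14 → [49, 9, 7, 14]
pop() removes 14 → [49, 9, 7]
lst[0] = lst[0]*lst[-1] = 49*7 = 343 → [343, 9, 7]
append lst[0]+lst[-1] = 343+7 = 350 → [343, 9, 7, 350]
sum = 709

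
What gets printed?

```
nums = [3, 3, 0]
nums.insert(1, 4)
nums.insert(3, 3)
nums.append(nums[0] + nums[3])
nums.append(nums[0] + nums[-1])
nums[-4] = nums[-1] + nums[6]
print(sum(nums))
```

insert 4 at 1 → [3, 4, 3, 0]
insert 3 at 3 → [3, 4, 3, 3, 0]
append nums[0]+nums[3] = 3+3 = 6 → [3, 4, 3, 3, 0, 6]
append nums[0]+nums[-1] = 3+6 = 9 → [3, 4, 3, 3, 0, 6, 9]
nums[-4] = nums[-1]+nums[6] = 9+9 = 18 → [3, 4, 3, 18, 0, 6, 9]
sum = 43

43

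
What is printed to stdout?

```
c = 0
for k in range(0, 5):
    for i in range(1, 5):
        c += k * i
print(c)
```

100

k=0,i=1: c = 0+0 = 0
k=0,i=2: c = 0+0 = 0
k=0,i=3: c = 0+0 = 0
k=0,i=4: c = 0+0 = 0
k=1,i=1: c = 0+1 = 1
k=1,i=2: c = 1+2 = 3
k=1,i=3: c = 3+3 = 6
k=1,i=4: c = 6+4 = 10
k=2,i=1: c = 10+2 = 12
k=2,i=2: c = 12+4 = 16
k=2,i=3: c = 16+6 = 22
k=2,i=4: c = 22+8 = 30
k=3,i=1: c = 30+3 = 33
k=3,i=2: c = 33+6 = 39
k=3,i=3: c = 39+9 = 48
k=3,i=4: c = 48+12 = 60
k=4,i=1: c = 60+4 = 64
k=4,i=2: c = 64+8 = 72
k=4,i=3: c = 72+12 = 84
k=4,i=4: c = 84+16 = 100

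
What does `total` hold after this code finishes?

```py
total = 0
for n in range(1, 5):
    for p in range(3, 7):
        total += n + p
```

112

n=1,p=3: total = 0+4 = 4
n=1,p=4: total = 4+5 = 9
n=1,p=5: total = 9+6 = 15
n=1,p=6: total = 15+7 = 22
n=2,p=3: total = 22+5 = 27
n=2,p=4: total = 27+6 = 33
n=2,p=5: total = 33+7 = 40
n=2,p=6: total = 40+8 = 48
n=3,p=3: total = 48+6 = 54
n=3,p=4: total = 54+7 = 61
n=3,p=5: total = 61+8 = 69
n=3,p=6: total = 69+9 = 78
n=4,p=3: total = 78+7 = 85
n=4,p=4: total = 85+8 = 93
n=4,p=5: total = 93+9 = 102
n=4,p=6: total = 102+10 = 112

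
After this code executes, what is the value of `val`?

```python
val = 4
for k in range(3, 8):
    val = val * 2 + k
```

247

k=3: val = 4*2+3 = 11
k=4: val = 11*2+4 = 26
k=5: val = 26*2+5 = 57
k=6: val = 57*2+6 = 120
k=7: val = 120*2+7 = 247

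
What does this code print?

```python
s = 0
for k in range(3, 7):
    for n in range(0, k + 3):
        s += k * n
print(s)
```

485

k=3,n=0: s = 0+0 = 0
k=3,n=1: s = 0+3 = 3
k=3,n=2: s = 3+6 = 9
k=3,n=3: s = 9+9 = 18
k=3,n=4: s = 18+12 = 30
k=3,n=5: s = 30+15 = 45
k=4,n=0: s = 45+0 = 45
k=4,n=1: s = 45+4 = 49
k=4,n=2: s = 49+8 = 57
k=4,n=3: s = 57+12 = 69
k=4,n=4: s = 69+16 = 85
k=4,n=5: s = 85+20 = 105
k=4,n=6: s = 105+24 = 129
k=5,n=0: s = 129+0 = 129
k=5,n=1: s = 129+5 = 134
k=5,n=2: s = 134+10 = 144
k=5,n=3: s = 144+15 = 159
k=5,n=4: s = 159+20 = 179
k=5,n=5: s = 179+25 = 204
k=5,n=6: s = 204+30 = 234
k=5,n=7: s = 234+35 = 269
k=6,n=0: s = 269+0 = 269
k=6,n=1: s = 269+6 = 275
k=6,n=2: s = 275+12 = 287
k=6,n=3: s = 287+18 = 305
k=6,n=4: s = 305+24 = 329
k=6,n=5: s = 329+30 = 359
k=6,n=6: s = 359+36 = 395
k=6,n=7: s = 395+42 = 437
k=6,n=8: s = 437+48 = 485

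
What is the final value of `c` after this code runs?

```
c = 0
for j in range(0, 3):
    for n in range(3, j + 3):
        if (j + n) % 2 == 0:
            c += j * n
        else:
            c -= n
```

8

j=1,n=3: even sum, c = 0+3 = 3
j=2,n=3: odd sum, c = 3-3 = 0
j=2,n=4: even sum, c = 0+8 = 8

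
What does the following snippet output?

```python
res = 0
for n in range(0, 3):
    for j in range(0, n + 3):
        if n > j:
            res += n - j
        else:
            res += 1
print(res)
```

n=0,j=0: not 0>0, res = 0+1 = 1
n=0,j=1: not 0>1, res = 1+1 = 2
n=0,j=2: not 0>2, res = 2+1 = 3
n=1,j=0: 1>0, res = 3+1 = 4
n=1,j=1: not 1>1, res = 4+1 = 5
n=1,j=2: not 1>2, res = 5+1 = 6
n=1,j=3: not 1>3, res = 6+1 = 7
n=2,j=0: 2>0, res = 7+2 = 9
n=2,j=1: 2>1, res = 9+1 = 10
n=2,j=2: not 2>2, res = 10+1 = 11
n=2,j=3: not 2>3, res = 11+1 = 12
n=2,j=4: not 2>4, res = 12+1 = 13

13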